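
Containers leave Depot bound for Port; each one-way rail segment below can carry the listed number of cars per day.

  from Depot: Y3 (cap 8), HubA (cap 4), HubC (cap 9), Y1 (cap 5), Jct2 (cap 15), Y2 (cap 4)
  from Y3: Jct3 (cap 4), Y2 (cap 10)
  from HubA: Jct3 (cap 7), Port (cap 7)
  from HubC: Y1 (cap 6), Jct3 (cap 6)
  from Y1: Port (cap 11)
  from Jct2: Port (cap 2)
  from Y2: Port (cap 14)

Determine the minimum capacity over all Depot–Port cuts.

Augment Depot→HubA→Port: bottleneck 4, flow now 4.
Augment Depot→Y1→Port: bottleneck 5, flow now 9.
Augment Depot→Jct2→Port: bottleneck 2, flow now 11.
Augment Depot→Y2→Port: bottleneck 4, flow now 15.
Augment Depot→Y3→Y2→Port: bottleneck 8, flow now 23.
Augment Depot→HubC→Y1→Port: bottleneck 6, flow now 29.
No augmenting path remains; maximum flow = 29.
By max-flow min-cut, the minimum cut capacity equals the max flow.
In the residual graph, reachable from Depot: {Depot, HubC, Jct3, Jct2}.
Min-cut edges: Depot→Y3 (8), Depot→HubA (4), Depot→Y1 (5), Depot→Y2 (4), HubC→Y1 (6), Jct2→Port (2); capacity 8 + 4 + 5 + 4 + 6 + 2 = 29.

29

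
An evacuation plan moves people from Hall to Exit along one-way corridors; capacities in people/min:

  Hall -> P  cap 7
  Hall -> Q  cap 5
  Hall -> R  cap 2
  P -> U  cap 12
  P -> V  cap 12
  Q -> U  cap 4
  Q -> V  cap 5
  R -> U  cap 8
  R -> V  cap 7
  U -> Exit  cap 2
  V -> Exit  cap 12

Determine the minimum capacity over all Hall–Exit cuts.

Augment Hall→P→U→Exit: bottleneck 2, flow now 2.
Augment Hall→P→V→Exit: bottleneck 5, flow now 7.
Augment Hall→Q→V→Exit: bottleneck 5, flow now 12.
Augment Hall→R→V→Exit: bottleneck 2, flow now 14.
No augmenting path remains; maximum flow = 14.
By max-flow min-cut, the minimum cut capacity equals the max flow.
In the residual graph, reachable from Hall: {Hall}.
Min-cut edges: Hall→P (7), Hall→Q (5), Hall→R (2); capacity 7 + 5 + 2 = 14.

14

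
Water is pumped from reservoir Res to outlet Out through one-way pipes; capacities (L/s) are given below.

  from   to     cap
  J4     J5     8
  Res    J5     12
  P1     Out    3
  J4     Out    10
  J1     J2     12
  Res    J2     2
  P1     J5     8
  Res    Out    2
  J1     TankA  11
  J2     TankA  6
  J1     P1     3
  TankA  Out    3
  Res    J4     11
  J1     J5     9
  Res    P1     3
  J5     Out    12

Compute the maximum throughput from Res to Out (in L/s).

29

Augment Res→Out: bottleneck 2, flow now 2.
Augment Res→J4→Out: bottleneck 10, flow now 12.
Augment Res→P1→Out: bottleneck 3, flow now 15.
Augment Res→J5→Out: bottleneck 12, flow now 27.
Augment Res→J2→TankA→Out: bottleneck 2, flow now 29.
No augmenting path remains; maximum flow = 29.
In the residual graph, reachable from Res: {Res, J4, J5}.
Min-cut edges: Res→J2 (2), Res→P1 (3), Res→Out (2), J4→Out (10), J5→Out (12); capacity 2 + 3 + 2 + 10 + 12 = 29.
This cut is saturated, so no flow can exceed 29.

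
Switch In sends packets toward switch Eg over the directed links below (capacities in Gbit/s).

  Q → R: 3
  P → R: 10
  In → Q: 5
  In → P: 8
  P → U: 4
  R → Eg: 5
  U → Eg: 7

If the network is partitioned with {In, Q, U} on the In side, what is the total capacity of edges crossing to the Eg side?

Edges leaving {In, Q, U}: In→P (8), Q→R (3), U→Eg (7).
Cut capacity = 8 + 3 + 7 = 18.

18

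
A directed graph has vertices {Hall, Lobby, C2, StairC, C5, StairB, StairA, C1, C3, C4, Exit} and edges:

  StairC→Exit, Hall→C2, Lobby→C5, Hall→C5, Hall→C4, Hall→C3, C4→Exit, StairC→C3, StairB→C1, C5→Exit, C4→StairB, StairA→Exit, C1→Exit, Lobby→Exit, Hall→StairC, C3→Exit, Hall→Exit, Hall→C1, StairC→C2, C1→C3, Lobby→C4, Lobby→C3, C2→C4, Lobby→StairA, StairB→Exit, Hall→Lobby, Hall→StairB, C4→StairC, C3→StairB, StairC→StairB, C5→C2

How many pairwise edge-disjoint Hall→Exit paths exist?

Assign every edge capacity 1; by Menger, the answer equals the max flow.
Path Hall→Exit (+1); total 1.
Path Hall→Lobby→Exit (+1); total 2.
Path Hall→StairC→Exit (+1); total 3.
Path Hall→C5→Exit (+1); total 4.
Path Hall→StairB→Exit (+1); total 5.
Path Hall→C1→Exit (+1); total 6.
Path Hall→C3→Exit (+1); total 7.
Path Hall→C4→Exit (+1); total 8.
No residual Hall→Exit path; max flow = 8.
Certifying cut of size 8: {C1→Exit, C3→Exit, C4→Exit, Hall→C5, Hall→Exit, Hall→Lobby, StairB→Exit, StairC→Exit}.

8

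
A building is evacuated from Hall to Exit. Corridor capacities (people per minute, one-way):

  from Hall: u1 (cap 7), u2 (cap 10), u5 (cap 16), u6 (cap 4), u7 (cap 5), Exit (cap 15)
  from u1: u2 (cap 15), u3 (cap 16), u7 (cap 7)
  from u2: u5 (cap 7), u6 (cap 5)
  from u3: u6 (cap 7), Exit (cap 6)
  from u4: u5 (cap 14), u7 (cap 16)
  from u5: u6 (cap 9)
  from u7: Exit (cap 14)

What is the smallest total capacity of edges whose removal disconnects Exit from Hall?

27

Augment Hall→Exit: bottleneck 15, flow now 15.
Augment Hall→u7→Exit: bottleneck 5, flow now 20.
Augment Hall→u1→u3→Exit: bottleneck 6, flow now 26.
Augment Hall→u1→u7→Exit: bottleneck 1, flow now 27.
No augmenting path remains; maximum flow = 27.
By max-flow min-cut, the minimum cut capacity equals the max flow.
In the residual graph, reachable from Hall: {Hall, u2, u5, u6}.
Min-cut edges: Hall→u1 (7), Hall→u7 (5), Hall→Exit (15); capacity 7 + 5 + 15 = 27.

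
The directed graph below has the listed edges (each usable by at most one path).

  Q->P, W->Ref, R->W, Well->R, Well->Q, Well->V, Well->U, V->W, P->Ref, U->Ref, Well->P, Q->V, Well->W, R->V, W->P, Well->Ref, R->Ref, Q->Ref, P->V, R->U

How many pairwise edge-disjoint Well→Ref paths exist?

6

Assign every edge capacity 1; by Menger, the answer equals the max flow.
Path Well→Ref (+1); total 1.
Path Well→P→Ref (+1); total 2.
Path Well→Q→Ref (+1); total 3.
Path Well→R→Ref (+1); total 4.
Path Well→U→Ref (+1); total 5.
Path Well→W→Ref (+1); total 6.
No residual Well→Ref path; max flow = 6.
Certifying cut of size 6: {P→Ref, W→Ref, Well→Q, Well→R, Well→Ref, Well→U}.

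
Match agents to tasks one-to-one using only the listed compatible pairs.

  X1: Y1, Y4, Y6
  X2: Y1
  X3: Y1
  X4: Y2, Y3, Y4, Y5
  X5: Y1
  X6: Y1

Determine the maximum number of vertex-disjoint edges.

Unit-capacity flow: source→left, listed edges, right→sink; max matching = max flow.
Augmenting path X1→Y1 (+1); matched 1.
Augmenting path X4→Y2 (+1); matched 2.
Augmenting path X2→Y1→X1→Y4 (+1); matched 3.
No augmenting path remains; maximum matching = 3.
König certificate: {X1, X4, Y1} is a vertex cover of size 3 (every listed pair touches it), so no matching can be larger.

3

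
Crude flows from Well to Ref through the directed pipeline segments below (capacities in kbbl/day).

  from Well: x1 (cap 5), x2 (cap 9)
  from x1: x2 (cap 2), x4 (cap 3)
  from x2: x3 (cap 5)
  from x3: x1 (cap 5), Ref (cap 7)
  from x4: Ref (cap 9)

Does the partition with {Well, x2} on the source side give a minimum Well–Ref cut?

No — its capacity is 10, but the minimum cut has capacity 8.

Given cut capacity: 5 + 5 = 10.
Augment Well→x1→x4→Ref: bottleneck 3, flow now 3.
Augment Well→x2→x3→Ref: bottleneck 5, flow now 8.
No augmenting path remains; maximum flow = 8.
In the residual graph, reachable from Well: {Well, x1, x2}.
Min-cut edges: x1→x4 (3), x2→x3 (5); capacity 3 + 5 = 8.
Cut capacity 10 exceeds the max flow 8, so it is not minimum.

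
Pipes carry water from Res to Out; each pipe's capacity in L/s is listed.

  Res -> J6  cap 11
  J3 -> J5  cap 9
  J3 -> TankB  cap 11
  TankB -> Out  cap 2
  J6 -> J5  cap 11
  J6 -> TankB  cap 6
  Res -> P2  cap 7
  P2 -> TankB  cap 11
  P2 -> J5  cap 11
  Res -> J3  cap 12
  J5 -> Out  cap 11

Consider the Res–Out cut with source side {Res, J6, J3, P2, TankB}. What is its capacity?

33

Edges leaving {Res, J6, J3, P2, TankB}: J6→J5 (11), J3→J5 (9), P2→J5 (11), TankB→Out (2).
Cut capacity = 11 + 9 + 11 + 2 = 33.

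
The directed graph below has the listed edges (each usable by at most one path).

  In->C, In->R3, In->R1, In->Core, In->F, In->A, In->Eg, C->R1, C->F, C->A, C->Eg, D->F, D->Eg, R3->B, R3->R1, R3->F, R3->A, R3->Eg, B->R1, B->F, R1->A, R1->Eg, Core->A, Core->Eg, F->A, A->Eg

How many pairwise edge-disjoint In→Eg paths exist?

6

Assign every edge capacity 1; by Menger, the answer equals the max flow.
Path In→Eg (+1); total 1.
Path In→C→Eg (+1); total 2.
Path In→R3→Eg (+1); total 3.
Path In→R1→Eg (+1); total 4.
Path In→Core→Eg (+1); total 5.
Path In→A→Eg (+1); total 6.
No residual In→Eg path; max flow = 6.
Certifying cut of size 6: {A→Eg, In→C, In→Core, In→Eg, In→R1, In→R3}.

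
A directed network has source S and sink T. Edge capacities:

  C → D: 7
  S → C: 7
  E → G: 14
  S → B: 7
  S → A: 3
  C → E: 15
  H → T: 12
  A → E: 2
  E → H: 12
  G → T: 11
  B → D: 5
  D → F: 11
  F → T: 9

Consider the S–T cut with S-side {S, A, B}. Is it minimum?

Given cut capacity: 7 + 2 + 5 = 14.
Augment S→A→E→G→T: bottleneck 2, flow now 2.
Augment S→B→D→F→T: bottleneck 5, flow now 7.
Augment S→C→D→F→T: bottleneck 4, flow now 11.
Augment S→C→E→G→T: bottleneck 3, flow now 14.
No augmenting path remains; maximum flow = 14.
Cut capacity 14 equals the max flow, so it is a minimum cut.

Yes — it is a minimum cut (capacity 14).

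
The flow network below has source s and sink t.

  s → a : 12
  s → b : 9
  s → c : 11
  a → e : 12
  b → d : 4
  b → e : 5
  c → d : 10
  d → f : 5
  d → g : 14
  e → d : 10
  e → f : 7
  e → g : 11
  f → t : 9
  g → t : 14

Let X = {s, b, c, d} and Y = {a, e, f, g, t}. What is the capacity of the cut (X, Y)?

Edges leaving {s, b, c, d}: s→a (12), b→e (5), d→f (5), d→g (14).
Cut capacity = 12 + 5 + 5 + 14 = 36.

36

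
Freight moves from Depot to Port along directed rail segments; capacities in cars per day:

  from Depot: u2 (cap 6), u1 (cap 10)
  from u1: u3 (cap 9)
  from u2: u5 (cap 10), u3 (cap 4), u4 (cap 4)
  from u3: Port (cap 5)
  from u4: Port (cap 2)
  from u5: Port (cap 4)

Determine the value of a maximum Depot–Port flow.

11

Augment Depot→u1→u3→Port: bottleneck 5, flow now 5.
Augment Depot→u2→u4→Port: bottleneck 2, flow now 7.
Augment Depot→u2→u5→Port: bottleneck 4, flow now 11.
No augmenting path remains; maximum flow = 11.
In the residual graph, reachable from Depot: {Depot, u1, u3}.
Min-cut edges: Depot→u2 (6), u3→Port (5); capacity 6 + 5 = 11.
This cut is saturated, so no flow can exceed 11.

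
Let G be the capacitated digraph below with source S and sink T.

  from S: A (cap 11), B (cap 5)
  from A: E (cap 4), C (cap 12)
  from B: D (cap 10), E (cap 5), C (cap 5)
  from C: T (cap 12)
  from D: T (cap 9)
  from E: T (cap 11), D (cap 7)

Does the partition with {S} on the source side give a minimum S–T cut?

Yes — it is a minimum cut (capacity 16).

Given cut capacity: 11 + 5 = 16.
Augment S→A→C→T: bottleneck 11, flow now 11.
Augment S→B→C→T: bottleneck 1, flow now 12.
Augment S→B→D→T: bottleneck 4, flow now 16.
No augmenting path remains; maximum flow = 16.
Cut capacity 16 equals the max flow, so it is a minimum cut.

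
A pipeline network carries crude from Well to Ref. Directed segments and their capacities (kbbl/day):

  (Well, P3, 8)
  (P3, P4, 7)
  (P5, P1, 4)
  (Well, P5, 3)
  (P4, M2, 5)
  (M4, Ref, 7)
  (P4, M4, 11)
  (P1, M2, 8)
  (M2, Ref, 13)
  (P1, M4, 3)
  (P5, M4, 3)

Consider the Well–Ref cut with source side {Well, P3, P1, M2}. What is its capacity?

26

Edges leaving {Well, P3, P1, M2}: Well→P5 (3), P3→P4 (7), P1→M4 (3), M2→Ref (13).
Cut capacity = 3 + 7 + 3 + 13 = 26.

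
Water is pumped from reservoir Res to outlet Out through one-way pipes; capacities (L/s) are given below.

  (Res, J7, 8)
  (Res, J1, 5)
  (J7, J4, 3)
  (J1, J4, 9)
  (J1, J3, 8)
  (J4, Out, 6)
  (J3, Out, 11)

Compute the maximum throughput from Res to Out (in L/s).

8

Augment Res→J7→J4→Out: bottleneck 3, flow now 3.
Augment Res→J1→J4→Out: bottleneck 3, flow now 6.
Augment Res→J1→J3→Out: bottleneck 2, flow now 8.
No augmenting path remains; maximum flow = 8.
In the residual graph, reachable from Res: {Res, J7}.
Min-cut edges: Res→J1 (5), J7→J4 (3); capacity 5 + 3 = 8.
This cut is saturated, so no flow can exceed 8.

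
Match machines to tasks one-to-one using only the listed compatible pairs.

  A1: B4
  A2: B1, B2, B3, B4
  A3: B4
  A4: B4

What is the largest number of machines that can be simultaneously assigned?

2

Unit-capacity flow: source→left, listed edges, right→sink; max matching = max flow.
Augmenting path A1→B4 (+1); matched 1.
Augmenting path A2→B1 (+1); matched 2.
No augmenting path remains; maximum matching = 2.
König certificate: {A2, B4} is a vertex cover of size 2 (every listed pair touches it), so no matching can be larger.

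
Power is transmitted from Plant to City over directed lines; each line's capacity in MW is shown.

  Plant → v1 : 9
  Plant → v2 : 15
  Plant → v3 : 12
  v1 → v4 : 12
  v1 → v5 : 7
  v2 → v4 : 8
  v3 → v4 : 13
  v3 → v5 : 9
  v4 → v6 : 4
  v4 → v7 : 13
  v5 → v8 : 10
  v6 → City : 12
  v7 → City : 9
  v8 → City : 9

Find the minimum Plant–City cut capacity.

22

Augment Plant→v1→v4→v6→City: bottleneck 4, flow now 4.
Augment Plant→v1→v4→v7→City: bottleneck 5, flow now 9.
Augment Plant→v2→v4→v7→City: bottleneck 4, flow now 13.
Augment Plant→v3→v5→v8→City: bottleneck 9, flow now 22.
No augmenting path remains; maximum flow = 22.
By max-flow min-cut, the minimum cut capacity equals the max flow.
In the residual graph, reachable from Plant: {Plant, v1, v2, v3, v4, v5, v7, v8}.
Min-cut edges: v4→v6 (4), v7→City (9), v8→City (9); capacity 4 + 9 + 9 = 22.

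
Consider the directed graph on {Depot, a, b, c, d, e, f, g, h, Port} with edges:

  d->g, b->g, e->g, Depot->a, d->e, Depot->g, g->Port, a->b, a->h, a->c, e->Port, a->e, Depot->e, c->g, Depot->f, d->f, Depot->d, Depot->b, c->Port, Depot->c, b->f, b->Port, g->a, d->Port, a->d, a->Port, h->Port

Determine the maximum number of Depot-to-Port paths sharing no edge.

6

Assign every edge capacity 1; by Menger, the answer equals the max flow.
Path Depot→a→Port (+1); total 1.
Path Depot→b→Port (+1); total 2.
Path Depot→c→Port (+1); total 3.
Path Depot→d→Port (+1); total 4.
Path Depot→e→Port (+1); total 5.
Path Depot→g→Port (+1); total 6.
No residual Depot→Port path; max flow = 6.
Certifying cut of size 6: {Depot→a, Depot→b, Depot→c, Depot→d, Depot→e, Depot→g}.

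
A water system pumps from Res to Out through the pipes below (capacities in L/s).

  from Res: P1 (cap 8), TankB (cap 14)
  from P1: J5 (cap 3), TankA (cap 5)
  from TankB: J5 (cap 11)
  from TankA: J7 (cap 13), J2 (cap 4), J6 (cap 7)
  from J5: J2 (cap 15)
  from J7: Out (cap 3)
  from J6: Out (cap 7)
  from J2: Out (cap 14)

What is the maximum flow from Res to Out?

Augment Res→P1→TankA→J7→Out: bottleneck 3, flow now 3.
Augment Res→P1→TankA→J6→Out: bottleneck 2, flow now 5.
Augment Res→P1→J5→J2→Out: bottleneck 3, flow now 8.
Augment Res→TankB→J5→J2→Out: bottleneck 11, flow now 19.
No augmenting path remains; maximum flow = 19.
In the residual graph, reachable from Res: {Res, TankB}.
Min-cut edges: Res→P1 (8), TankB→J5 (11); capacity 8 + 11 = 19.
This cut is saturated, so no flow can exceed 19.

19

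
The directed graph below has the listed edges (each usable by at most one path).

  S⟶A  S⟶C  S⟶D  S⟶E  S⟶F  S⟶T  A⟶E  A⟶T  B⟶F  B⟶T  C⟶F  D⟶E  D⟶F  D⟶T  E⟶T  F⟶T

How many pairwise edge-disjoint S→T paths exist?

5

Assign every edge capacity 1; by Menger, the answer equals the max flow.
Path S→T (+1); total 1.
Path S→A→T (+1); total 2.
Path S→D→T (+1); total 3.
Path S→E→T (+1); total 4.
Path S→F→T (+1); total 5.
No residual S→T path; max flow = 5.
Certifying cut of size 5: {F→T, S→A, S→D, S→E, S→T}.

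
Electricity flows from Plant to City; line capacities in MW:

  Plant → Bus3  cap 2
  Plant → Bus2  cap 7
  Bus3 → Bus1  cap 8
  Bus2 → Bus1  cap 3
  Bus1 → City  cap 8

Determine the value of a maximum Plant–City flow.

5

Augment Plant→Bus3→Bus1→City: bottleneck 2, flow now 2.
Augment Plant→Bus2→Bus1→City: bottleneck 3, flow now 5.
No augmenting path remains; maximum flow = 5.
In the residual graph, reachable from Plant: {Plant, Bus2}.
Min-cut edges: Plant→Bus3 (2), Bus2→Bus1 (3); capacity 2 + 3 = 5.
This cut is saturated, so no flow can exceed 5.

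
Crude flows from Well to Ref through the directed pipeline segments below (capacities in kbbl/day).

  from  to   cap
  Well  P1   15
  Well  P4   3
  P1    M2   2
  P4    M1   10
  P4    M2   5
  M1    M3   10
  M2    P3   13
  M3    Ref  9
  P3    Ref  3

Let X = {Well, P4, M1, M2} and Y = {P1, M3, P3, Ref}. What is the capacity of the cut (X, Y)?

Edges leaving {Well, P4, M1, M2}: Well→P1 (15), M1→M3 (10), M2→P3 (13).
Cut capacity = 15 + 10 + 13 = 38.

38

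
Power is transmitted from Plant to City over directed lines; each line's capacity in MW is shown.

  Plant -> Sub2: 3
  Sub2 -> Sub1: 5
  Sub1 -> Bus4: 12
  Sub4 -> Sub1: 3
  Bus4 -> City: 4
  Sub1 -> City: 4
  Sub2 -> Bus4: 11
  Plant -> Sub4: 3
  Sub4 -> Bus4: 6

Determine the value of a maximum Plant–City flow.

6

Augment Plant→Sub2→Bus4→City: bottleneck 3, flow now 3.
Augment Plant→Sub4→Bus4→City: bottleneck 1, flow now 4.
Augment Plant→Sub4→Sub1→City: bottleneck 2, flow now 6.
No augmenting path remains; maximum flow = 6.
In the residual graph, reachable from Plant: {Plant}.
Min-cut edges: Plant→Sub2 (3), Plant→Sub4 (3); capacity 3 + 3 = 6.
This cut is saturated, so no flow can exceed 6.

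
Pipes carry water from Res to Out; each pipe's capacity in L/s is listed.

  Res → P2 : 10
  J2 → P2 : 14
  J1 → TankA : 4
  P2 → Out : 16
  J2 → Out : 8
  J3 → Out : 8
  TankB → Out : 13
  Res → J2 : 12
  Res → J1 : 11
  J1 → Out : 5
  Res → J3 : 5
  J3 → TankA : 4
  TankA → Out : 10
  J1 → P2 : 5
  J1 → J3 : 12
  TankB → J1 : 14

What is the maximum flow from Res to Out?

38

Augment Res→J1→Out: bottleneck 5, flow now 5.
Augment Res→J2→Out: bottleneck 8, flow now 13.
Augment Res→J3→Out: bottleneck 5, flow now 18.
Augment Res→P2→Out: bottleneck 10, flow now 28.
Augment Res→J1→J3→Out: bottleneck 3, flow now 31.
Augment Res→J1→TankA→Out: bottleneck 3, flow now 34.
Augment Res→J2→P2→Out: bottleneck 4, flow now 38.
No augmenting path remains; maximum flow = 38.
In the residual graph, reachable from Res: {Res}.
Min-cut edges: Res→J1 (11), Res→J2 (12), Res→J3 (5), Res→P2 (10); capacity 11 + 12 + 5 + 10 = 38.
This cut is saturated, so no flow can exceed 38.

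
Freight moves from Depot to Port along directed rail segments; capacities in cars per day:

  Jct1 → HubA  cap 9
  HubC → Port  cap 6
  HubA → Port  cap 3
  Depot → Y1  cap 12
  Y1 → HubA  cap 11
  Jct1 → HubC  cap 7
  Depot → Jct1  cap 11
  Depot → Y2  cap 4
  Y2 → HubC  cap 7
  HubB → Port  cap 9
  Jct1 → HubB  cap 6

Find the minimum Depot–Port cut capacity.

Augment Depot→Y1→HubA→Port: bottleneck 3, flow now 3.
Augment Depot→Jct1→HubC→Port: bottleneck 6, flow now 9.
Augment Depot→Jct1→HubB→Port: bottleneck 5, flow now 14.
Augment Depot→Y2→HubC→Jct1→HubB→Port: bottleneck 1, flow now 15. (uses reverse residual edge)
No augmenting path remains; maximum flow = 15.
By max-flow min-cut, the minimum cut capacity equals the max flow.
In the residual graph, reachable from Depot: {Depot, Y1, Jct1, Y2, HubC, HubA}.
Min-cut edges: Jct1→HubB (6), HubC→Port (6), HubA→Port (3); capacity 6 + 6 + 3 = 15.

15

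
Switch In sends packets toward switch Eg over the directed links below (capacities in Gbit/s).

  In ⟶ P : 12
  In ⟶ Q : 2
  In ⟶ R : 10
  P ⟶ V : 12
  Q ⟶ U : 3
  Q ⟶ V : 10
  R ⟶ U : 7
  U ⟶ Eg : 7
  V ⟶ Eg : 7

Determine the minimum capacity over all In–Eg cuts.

Augment In→P→V→Eg: bottleneck 7, flow now 7.
Augment In→Q→U→Eg: bottleneck 2, flow now 9.
Augment In→R→U→Eg: bottleneck 5, flow now 14.
No augmenting path remains; maximum flow = 14.
By max-flow min-cut, the minimum cut capacity equals the max flow.
In the residual graph, reachable from In: {In, P, Q, R, U, V}.
Min-cut edges: U→Eg (7), V→Eg (7); capacity 7 + 7 = 14.

14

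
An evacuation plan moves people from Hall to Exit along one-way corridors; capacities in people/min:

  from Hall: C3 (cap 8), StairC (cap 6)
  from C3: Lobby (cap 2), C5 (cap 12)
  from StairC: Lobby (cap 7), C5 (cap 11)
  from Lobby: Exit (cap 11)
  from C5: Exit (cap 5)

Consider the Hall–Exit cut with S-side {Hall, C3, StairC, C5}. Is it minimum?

Given cut capacity: 2 + 7 + 5 = 14.
Augment Hall→C3→Lobby→Exit: bottleneck 2, flow now 2.
Augment Hall→C3→C5→Exit: bottleneck 5, flow now 7.
Augment Hall→StairC→Lobby→Exit: bottleneck 6, flow now 13.
No augmenting path remains; maximum flow = 13.
In the residual graph, reachable from Hall: {Hall, C3, C5}.
Min-cut edges: Hall→StairC (6), C3→Lobby (2), C5→Exit (5); capacity 6 + 2 + 5 = 13.
Cut capacity 14 exceeds the max flow 13, so it is not minimum.

No — its capacity is 14, but the minimum cut has capacity 13.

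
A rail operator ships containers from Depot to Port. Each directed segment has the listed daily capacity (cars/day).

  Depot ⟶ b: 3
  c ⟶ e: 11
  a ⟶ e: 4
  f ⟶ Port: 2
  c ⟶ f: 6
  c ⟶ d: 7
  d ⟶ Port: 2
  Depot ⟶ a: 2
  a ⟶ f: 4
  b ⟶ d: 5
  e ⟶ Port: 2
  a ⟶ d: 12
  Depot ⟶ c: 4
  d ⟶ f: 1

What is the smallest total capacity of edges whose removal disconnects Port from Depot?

Augment Depot→a→d→Port: bottleneck 2, flow now 2.
Augment Depot→c→e→Port: bottleneck 2, flow now 4.
Augment Depot→c→f→Port: bottleneck 2, flow now 6.
No augmenting path remains; maximum flow = 6.
By max-flow min-cut, the minimum cut capacity equals the max flow.
In the residual graph, reachable from Depot: {Depot, a, b, c, d, e, f}.
Min-cut edges: d→Port (2), e→Port (2), f→Port (2); capacity 2 + 2 + 2 = 6.

6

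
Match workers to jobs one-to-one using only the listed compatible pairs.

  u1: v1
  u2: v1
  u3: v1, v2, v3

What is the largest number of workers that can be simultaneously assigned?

2

Unit-capacity flow: source→left, listed edges, right→sink; max matching = max flow.
Augmenting path u1→v1 (+1); matched 1.
Augmenting path u3→v2 (+1); matched 2.
No augmenting path remains; maximum matching = 2.
König certificate: {u3, v1} is a vertex cover of size 2 (every listed pair touches it), so no matching can be larger.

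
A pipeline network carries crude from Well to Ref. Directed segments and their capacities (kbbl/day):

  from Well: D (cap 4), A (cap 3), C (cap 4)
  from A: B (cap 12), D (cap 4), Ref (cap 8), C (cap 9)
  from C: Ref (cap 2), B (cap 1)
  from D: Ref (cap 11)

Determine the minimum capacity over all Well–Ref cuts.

Augment Well→A→Ref: bottleneck 3, flow now 3.
Augment Well→C→Ref: bottleneck 2, flow now 5.
Augment Well→D→Ref: bottleneck 4, flow now 9.
No augmenting path remains; maximum flow = 9.
By max-flow min-cut, the minimum cut capacity equals the max flow.
In the residual graph, reachable from Well: {Well, B, C}.
Min-cut edges: Well→A (3), Well→D (4), C→Ref (2); capacity 3 + 4 + 2 = 9.

9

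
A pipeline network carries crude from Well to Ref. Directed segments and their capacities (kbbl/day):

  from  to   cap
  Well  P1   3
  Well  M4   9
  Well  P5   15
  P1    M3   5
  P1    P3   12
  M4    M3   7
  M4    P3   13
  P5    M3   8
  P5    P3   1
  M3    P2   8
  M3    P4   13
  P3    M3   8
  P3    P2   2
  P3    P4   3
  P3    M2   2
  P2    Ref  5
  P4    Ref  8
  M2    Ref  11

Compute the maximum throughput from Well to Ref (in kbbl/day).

Augment Well→P1→M3→P2→Ref: bottleneck 3, flow now 3.
Augment Well→M4→M3→P2→Ref: bottleneck 2, flow now 5.
Augment Well→M4→M3→P4→Ref: bottleneck 5, flow now 10.
Augment Well→M4→P3→P4→Ref: bottleneck 2, flow now 12.
Augment Well→P5→M3→P4→Ref: bottleneck 1, flow now 13.
Augment Well→P5→P3→M2→Ref: bottleneck 1, flow now 14.
Augment Well→P5→M3→P1→P3→M2→Ref: bottleneck 1, flow now 15. (uses reverse residual edge)
No augmenting path remains; maximum flow = 15.
In the residual graph, reachable from Well: {Well, P1, M4, P5, M3, P3, P2, P4}.
Min-cut edges: P3→M2 (2), P2→Ref (5), P4→Ref (8); capacity 2 + 5 + 8 = 15.
This cut is saturated, so no flow can exceed 15.

15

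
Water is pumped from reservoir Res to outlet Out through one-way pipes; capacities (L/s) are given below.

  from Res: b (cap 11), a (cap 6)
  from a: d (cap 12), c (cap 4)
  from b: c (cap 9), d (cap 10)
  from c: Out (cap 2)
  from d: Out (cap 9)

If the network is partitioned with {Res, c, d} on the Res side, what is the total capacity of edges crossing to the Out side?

Edges leaving {Res, c, d}: Res→a (6), Res→b (11), c→Out (2), d→Out (9).
Cut capacity = 6 + 11 + 2 + 9 = 28.

28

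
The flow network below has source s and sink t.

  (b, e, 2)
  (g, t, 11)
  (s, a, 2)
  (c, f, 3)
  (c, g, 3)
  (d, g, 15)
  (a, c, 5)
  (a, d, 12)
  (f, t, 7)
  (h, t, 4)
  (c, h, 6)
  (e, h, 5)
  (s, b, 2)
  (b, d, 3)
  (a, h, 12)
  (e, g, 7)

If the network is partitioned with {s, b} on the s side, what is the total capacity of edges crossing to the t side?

7

Edges leaving {s, b}: s→a (2), b→d (3), b→e (2).
Cut capacity = 2 + 3 + 2 = 7.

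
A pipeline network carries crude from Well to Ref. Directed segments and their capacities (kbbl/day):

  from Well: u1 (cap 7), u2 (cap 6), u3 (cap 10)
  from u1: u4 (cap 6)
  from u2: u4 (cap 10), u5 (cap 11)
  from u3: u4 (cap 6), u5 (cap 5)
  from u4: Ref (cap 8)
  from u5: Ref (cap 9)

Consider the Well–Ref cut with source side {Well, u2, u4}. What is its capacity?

Edges leaving {Well, u2, u4}: Well→u1 (7), Well→u3 (10), u2→u5 (11), u4→Ref (8).
Cut capacity = 7 + 10 + 11 + 8 = 36.

36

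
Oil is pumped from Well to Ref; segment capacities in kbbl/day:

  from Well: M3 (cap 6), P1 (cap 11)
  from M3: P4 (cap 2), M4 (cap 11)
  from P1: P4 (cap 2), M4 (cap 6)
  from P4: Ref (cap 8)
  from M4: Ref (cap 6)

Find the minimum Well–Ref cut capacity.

10

Augment Well→M3→P4→Ref: bottleneck 2, flow now 2.
Augment Well→M3→M4→Ref: bottleneck 4, flow now 6.
Augment Well→P1→P4→Ref: bottleneck 2, flow now 8.
Augment Well→P1→M4→Ref: bottleneck 2, flow now 10.
No augmenting path remains; maximum flow = 10.
By max-flow min-cut, the minimum cut capacity equals the max flow.
In the residual graph, reachable from Well: {Well, M3, P1, M4}.
Min-cut edges: M3→P4 (2), P1→P4 (2), M4→Ref (6); capacity 2 + 2 + 6 = 10.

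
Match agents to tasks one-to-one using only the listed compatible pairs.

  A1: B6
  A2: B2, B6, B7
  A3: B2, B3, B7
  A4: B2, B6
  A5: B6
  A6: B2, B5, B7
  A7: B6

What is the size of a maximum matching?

5

Unit-capacity flow: source→left, listed edges, right→sink; max matching = max flow.
Augmenting path A1→B6 (+1); matched 1.
Augmenting path A2→B2 (+1); matched 2.
Augmenting path A3→B3 (+1); matched 3.
Augmenting path A6→B5 (+1); matched 4.
Augmenting path A4→B2→A2→B7 (+1); matched 5.
No augmenting path remains; maximum matching = 5.
König certificate: {A2, A3, A4, A6, B6} is a vertex cover of size 5 (every listed pair touches it), so no matching can be larger.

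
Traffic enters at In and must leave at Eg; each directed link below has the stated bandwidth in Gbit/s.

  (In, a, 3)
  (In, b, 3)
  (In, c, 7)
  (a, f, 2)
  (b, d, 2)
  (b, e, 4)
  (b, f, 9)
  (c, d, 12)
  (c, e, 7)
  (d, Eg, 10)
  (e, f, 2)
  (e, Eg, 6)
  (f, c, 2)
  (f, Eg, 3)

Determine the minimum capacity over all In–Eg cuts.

12

Augment In→a→f→Eg: bottleneck 2, flow now 2.
Augment In→b→d→Eg: bottleneck 2, flow now 4.
Augment In→b→e→Eg: bottleneck 1, flow now 5.
Augment In→c→d→Eg: bottleneck 7, flow now 12.
No augmenting path remains; maximum flow = 12.
By max-flow min-cut, the minimum cut capacity equals the max flow.
In the residual graph, reachable from In: {In, a}.
Min-cut edges: In→b (3), In→c (7), a→f (2); capacity 3 + 7 + 2 = 12.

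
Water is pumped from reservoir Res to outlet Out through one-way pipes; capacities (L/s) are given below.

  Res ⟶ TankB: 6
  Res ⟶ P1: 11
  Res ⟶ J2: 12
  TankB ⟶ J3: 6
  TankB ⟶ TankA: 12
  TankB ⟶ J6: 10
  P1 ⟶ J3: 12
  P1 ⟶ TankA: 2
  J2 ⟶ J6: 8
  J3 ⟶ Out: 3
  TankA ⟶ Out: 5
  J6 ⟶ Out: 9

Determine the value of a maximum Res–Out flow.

17

Augment Res→TankB→J3→Out: bottleneck 3, flow now 3.
Augment Res→TankB→TankA→Out: bottleneck 3, flow now 6.
Augment Res→P1→TankA→Out: bottleneck 2, flow now 8.
Augment Res→J2→J6→Out: bottleneck 8, flow now 16.
Augment Res→P1→J3→TankB→J6→Out: bottleneck 1, flow now 17. (uses reverse residual edge)
No augmenting path remains; maximum flow = 17.
In the residual graph, reachable from Res: {Res, TankB, P1, J2, J3, TankA, J6}.
Min-cut edges: J3→Out (3), TankA→Out (5), J6→Out (9); capacity 3 + 5 + 9 = 17.
This cut is saturated, so no flow can exceed 17.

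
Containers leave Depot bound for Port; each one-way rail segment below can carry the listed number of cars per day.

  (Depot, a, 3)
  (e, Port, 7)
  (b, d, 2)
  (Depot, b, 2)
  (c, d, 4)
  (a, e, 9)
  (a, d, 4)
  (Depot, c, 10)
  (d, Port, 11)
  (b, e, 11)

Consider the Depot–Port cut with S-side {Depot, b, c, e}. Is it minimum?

No — its capacity is 16, but the minimum cut has capacity 9.

Given cut capacity: 3 + 2 + 4 + 7 = 16.
Augment Depot→a→d→Port: bottleneck 3, flow now 3.
Augment Depot→b→d→Port: bottleneck 2, flow now 5.
Augment Depot→c→d→Port: bottleneck 4, flow now 9.
No augmenting path remains; maximum flow = 9.
In the residual graph, reachable from Depot: {Depot, c}.
Min-cut edges: Depot→a (3), Depot→b (2), c→d (4); capacity 3 + 2 + 4 = 9.
Cut capacity 16 exceeds the max flow 9, so it is not minimum.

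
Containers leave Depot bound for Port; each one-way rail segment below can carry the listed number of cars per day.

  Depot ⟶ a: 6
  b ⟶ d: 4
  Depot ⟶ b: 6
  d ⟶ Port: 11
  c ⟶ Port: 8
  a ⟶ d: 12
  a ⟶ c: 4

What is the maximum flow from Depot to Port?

Augment Depot→a→c→Port: bottleneck 4, flow now 4.
Augment Depot→a→d→Port: bottleneck 2, flow now 6.
Augment Depot→b→d→Port: bottleneck 4, flow now 10.
No augmenting path remains; maximum flow = 10.
In the residual graph, reachable from Depot: {Depot, b}.
Min-cut edges: Depot→a (6), b→d (4); capacity 6 + 4 = 10.
This cut is saturated, so no flow can exceed 10.

10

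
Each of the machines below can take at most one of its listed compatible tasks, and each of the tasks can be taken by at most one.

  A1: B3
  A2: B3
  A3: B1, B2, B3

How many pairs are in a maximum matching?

Unit-capacity flow: source→left, listed edges, right→sink; max matching = max flow.
Augmenting path A1→B3 (+1); matched 1.
Augmenting path A3→B1 (+1); matched 2.
No augmenting path remains; maximum matching = 2.
König certificate: {A3, B3} is a vertex cover of size 2 (every listed pair touches it), so no matching can be larger.

2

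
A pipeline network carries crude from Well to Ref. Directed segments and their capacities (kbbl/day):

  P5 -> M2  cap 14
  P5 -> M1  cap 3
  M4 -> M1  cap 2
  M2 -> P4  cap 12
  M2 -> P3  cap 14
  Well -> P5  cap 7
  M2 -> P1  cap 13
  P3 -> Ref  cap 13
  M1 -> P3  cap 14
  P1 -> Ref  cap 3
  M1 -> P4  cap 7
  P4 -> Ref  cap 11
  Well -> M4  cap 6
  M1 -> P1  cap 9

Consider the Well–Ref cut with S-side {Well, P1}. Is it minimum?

No — its capacity is 16, but the minimum cut has capacity 9.

Given cut capacity: 6 + 7 + 3 = 16.
Augment Well→M4→M1→P1→Ref: bottleneck 2, flow now 2.
Augment Well→P5→M2→P1→Ref: bottleneck 1, flow now 3.
Augment Well→P5→M2→P3→Ref: bottleneck 6, flow now 9.
No augmenting path remains; maximum flow = 9.
In the residual graph, reachable from Well: {Well, M4}.
Min-cut edges: Well→P5 (7), M4→M1 (2); capacity 7 + 2 = 9.
Cut capacity 16 exceeds the max flow 9, so it is not minimum.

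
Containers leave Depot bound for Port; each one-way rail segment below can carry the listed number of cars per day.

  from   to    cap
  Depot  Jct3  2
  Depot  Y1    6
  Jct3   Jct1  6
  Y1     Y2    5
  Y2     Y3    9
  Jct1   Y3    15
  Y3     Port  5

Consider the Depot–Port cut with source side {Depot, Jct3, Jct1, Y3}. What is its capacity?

Edges leaving {Depot, Jct3, Jct1, Y3}: Depot→Y1 (6), Y3→Port (5).
Cut capacity = 6 + 5 = 11.

11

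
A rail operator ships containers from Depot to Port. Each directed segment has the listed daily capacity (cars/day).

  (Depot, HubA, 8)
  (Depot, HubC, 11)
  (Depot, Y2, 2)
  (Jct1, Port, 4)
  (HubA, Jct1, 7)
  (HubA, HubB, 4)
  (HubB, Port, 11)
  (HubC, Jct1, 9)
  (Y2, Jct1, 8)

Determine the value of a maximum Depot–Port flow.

8

Augment Depot→Y2→Jct1→Port: bottleneck 2, flow now 2.
Augment Depot→HubA→HubB→Port: bottleneck 4, flow now 6.
Augment Depot→HubA→Jct1→Port: bottleneck 2, flow now 8.
No augmenting path remains; maximum flow = 8.
In the residual graph, reachable from Depot: {Depot, Y2, HubA, HubC, Jct1}.
Min-cut edges: HubA→HubB (4), Jct1→Port (4); capacity 4 + 4 = 8.
This cut is saturated, so no flow can exceed 8.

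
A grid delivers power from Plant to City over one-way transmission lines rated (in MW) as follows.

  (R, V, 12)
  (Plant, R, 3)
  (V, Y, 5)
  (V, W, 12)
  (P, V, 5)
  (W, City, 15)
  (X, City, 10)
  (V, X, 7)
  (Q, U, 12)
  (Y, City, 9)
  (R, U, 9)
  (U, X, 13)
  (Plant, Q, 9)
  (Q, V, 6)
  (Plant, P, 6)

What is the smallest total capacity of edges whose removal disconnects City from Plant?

Augment Plant→P→V→W→City: bottleneck 5, flow now 5.
Augment Plant→Q→U→X→City: bottleneck 9, flow now 14.
Augment Plant→R→U→X→City: bottleneck 1, flow now 15.
Augment Plant→R→V→W→City: bottleneck 2, flow now 17.
No augmenting path remains; maximum flow = 17.
By max-flow min-cut, the minimum cut capacity equals the max flow.
In the residual graph, reachable from Plant: {Plant, P}.
Min-cut edges: Plant→Q (9), Plant→R (3), P→V (5); capacity 9 + 3 + 5 = 17.

17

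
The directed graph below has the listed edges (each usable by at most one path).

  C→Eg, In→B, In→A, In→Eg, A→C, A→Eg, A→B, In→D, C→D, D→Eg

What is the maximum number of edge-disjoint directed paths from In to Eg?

3

Assign every edge capacity 1; by Menger, the answer equals the max flow.
Path In→Eg (+1); total 1.
Path In→A→Eg (+1); total 2.
Path In→D→Eg (+1); total 3.
No residual In→Eg path; max flow = 3.
Certifying cut of size 3: {In→A, In→D, In→Eg}.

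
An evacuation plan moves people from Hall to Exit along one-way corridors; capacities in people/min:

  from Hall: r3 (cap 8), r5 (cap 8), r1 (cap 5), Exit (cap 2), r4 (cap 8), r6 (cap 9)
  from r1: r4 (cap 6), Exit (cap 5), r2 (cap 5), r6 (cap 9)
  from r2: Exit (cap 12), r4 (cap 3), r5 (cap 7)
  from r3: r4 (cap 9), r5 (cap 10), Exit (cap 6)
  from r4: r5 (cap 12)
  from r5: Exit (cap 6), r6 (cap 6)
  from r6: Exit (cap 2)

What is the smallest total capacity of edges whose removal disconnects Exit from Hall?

21

Augment Hall→Exit: bottleneck 2, flow now 2.
Augment Hall→r1→Exit: bottleneck 5, flow now 7.
Augment Hall→r3→Exit: bottleneck 6, flow now 13.
Augment Hall→r5→Exit: bottleneck 6, flow now 19.
Augment Hall→r6→Exit: bottleneck 2, flow now 21.
No augmenting path remains; maximum flow = 21.
By max-flow min-cut, the minimum cut capacity equals the max flow.
In the residual graph, reachable from Hall: {Hall, r3, r4, r5, r6}.
Min-cut edges: Hall→r1 (5), Hall→Exit (2), r3→Exit (6), r5→Exit (6), r6→Exit (2); capacity 5 + 2 + 6 + 6 + 2 = 21.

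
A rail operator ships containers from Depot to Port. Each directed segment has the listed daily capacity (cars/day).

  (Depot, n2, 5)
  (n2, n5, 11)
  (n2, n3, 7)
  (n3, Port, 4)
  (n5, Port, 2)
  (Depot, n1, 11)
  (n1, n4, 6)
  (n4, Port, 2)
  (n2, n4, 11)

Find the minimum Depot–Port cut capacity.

Augment Depot→n1→n4→Port: bottleneck 2, flow now 2.
Augment Depot→n2→n3→Port: bottleneck 4, flow now 6.
Augment Depot→n2→n5→Port: bottleneck 1, flow now 7.
No augmenting path remains; maximum flow = 7.
By max-flow min-cut, the minimum cut capacity equals the max flow.
In the residual graph, reachable from Depot: {Depot, n1, n4}.
Min-cut edges: Depot→n2 (5), n4→Port (2); capacity 5 + 2 = 7.

7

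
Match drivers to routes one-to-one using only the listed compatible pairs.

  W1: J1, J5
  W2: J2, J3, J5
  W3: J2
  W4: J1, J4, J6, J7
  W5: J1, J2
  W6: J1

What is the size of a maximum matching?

Unit-capacity flow: source→left, listed edges, right→sink; max matching = max flow.
Augmenting path W1→J1 (+1); matched 1.
Augmenting path W2→J2 (+1); matched 2.
Augmenting path W4→J4 (+1); matched 3.
Augmenting path W3→J2→W2→J3 (+1); matched 4.
Augmenting path W5→J1→W1→J5 (+1); matched 5.
No augmenting path remains; maximum matching = 5.
König certificate: {W1, W2, W4, J1, J2} is a vertex cover of size 5 (every listed pair touches it), so no matching can be larger.

5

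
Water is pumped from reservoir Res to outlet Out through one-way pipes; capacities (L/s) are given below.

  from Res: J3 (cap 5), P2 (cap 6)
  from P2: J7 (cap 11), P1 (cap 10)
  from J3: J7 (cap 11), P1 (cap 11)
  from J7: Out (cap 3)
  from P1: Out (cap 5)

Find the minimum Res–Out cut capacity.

8

Augment Res→P2→J7→Out: bottleneck 3, flow now 3.
Augment Res→P2→P1→Out: bottleneck 3, flow now 6.
Augment Res→J3→P1→Out: bottleneck 2, flow now 8.
No augmenting path remains; maximum flow = 8.
By max-flow min-cut, the minimum cut capacity equals the max flow.
In the residual graph, reachable from Res: {Res, P2, J3, J7, P1}.
Min-cut edges: J7→Out (3), P1→Out (5); capacity 3 + 5 = 8.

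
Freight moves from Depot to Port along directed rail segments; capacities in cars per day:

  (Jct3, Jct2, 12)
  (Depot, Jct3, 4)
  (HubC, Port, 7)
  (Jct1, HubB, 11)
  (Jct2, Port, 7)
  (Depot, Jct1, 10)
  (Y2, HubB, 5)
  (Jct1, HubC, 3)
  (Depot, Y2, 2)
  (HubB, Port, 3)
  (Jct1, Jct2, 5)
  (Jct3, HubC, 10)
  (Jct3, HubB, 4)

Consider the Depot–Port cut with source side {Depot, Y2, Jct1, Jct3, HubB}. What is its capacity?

Edges leaving {Depot, Y2, Jct1, Jct3, HubB}: Jct1→HubC (3), Jct1→Jct2 (5), Jct3→HubC (10), Jct3→Jct2 (12), HubB→Port (3).
Cut capacity = 3 + 5 + 10 + 12 + 3 = 33.

33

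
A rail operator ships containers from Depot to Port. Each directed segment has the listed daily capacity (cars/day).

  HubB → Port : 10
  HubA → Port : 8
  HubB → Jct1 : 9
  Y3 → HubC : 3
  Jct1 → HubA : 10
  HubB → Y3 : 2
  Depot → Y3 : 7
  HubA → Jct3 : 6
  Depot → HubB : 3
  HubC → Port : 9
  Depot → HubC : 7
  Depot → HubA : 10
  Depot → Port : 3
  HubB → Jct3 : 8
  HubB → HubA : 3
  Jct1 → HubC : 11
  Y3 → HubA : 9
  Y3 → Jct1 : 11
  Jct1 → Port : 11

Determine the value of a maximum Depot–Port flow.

28

Augment Depot→Port: bottleneck 3, flow now 3.
Augment Depot→HubB→Port: bottleneck 3, flow now 6.
Augment Depot→HubA→Port: bottleneck 8, flow now 14.
Augment Depot→HubC→Port: bottleneck 7, flow now 21.
Augment Depot→Y3→Jct1→Port: bottleneck 7, flow now 28.
No augmenting path remains; maximum flow = 28.
In the residual graph, reachable from Depot: {Depot, HubA, Jct3}.
Min-cut edges: Depot→HubB (3), Depot→Y3 (7), Depot→HubC (7), Depot→Port (3), HubA→Port (8); capacity 3 + 7 + 7 + 3 + 8 = 28.
This cut is saturated, so no flow can exceed 28.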